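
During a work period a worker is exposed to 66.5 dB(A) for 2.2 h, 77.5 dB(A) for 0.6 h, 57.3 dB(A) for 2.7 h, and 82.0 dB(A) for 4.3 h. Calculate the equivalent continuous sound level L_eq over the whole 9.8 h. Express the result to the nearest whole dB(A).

79 dB(A)

Weight each interval's intensity by its duration and average over T = 9.8 h:
Σ tᵢ·10^(Lᵢ/10) = 2.2·10^(66.5/10) + 0.6·10^(77.5/10) + 2.7·10^(57.3/10) + 4.3·10^(82.0/10) = 7.265e+08.
L_eq = 10·log₁₀(7.265e+08/9.8) = 78.70 dB(A).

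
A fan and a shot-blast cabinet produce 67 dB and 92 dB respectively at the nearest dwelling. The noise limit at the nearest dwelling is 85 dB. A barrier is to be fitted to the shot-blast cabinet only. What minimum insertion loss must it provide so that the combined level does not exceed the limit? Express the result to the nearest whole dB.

Everything except the shot-blast cabinet sums to 10^(67/10) = 5.012e+06 in linear terms, 67.00 dB.
The limit corresponds to 10^(85/10) = 3.162e+08; subtracting the fixed part leaves 3.112e+08 for the shot-blast cabinet, i.e. 84.93 dB.
Required insertion loss = 92 − 84.93 = 7.07 dB.

7 dB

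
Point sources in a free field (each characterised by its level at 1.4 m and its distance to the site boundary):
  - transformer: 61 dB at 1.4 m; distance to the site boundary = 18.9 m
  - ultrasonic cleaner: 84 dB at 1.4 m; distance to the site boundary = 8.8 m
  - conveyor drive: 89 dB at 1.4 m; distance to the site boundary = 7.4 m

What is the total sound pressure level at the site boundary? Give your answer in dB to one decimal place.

75.4 dB

Apply inverse-square spreading to bring every level to the receiver, then sum 10^(L/10).
transformer: 61 − 20·log₁₀(18.9/1.4) = 61 − 22.61 = 38.39 dB.
ultrasonic cleaner: 84 − 20·log₁₀(8.8/1.4) = 84 − 15.97 = 68.03 dB.
conveyor drive: 89 − 20·log₁₀(7.4/1.4) = 89 − 14.46 = 74.54 dB.
Σ 10^(L/10) = 3.480e+07 → L_total = 10·log₁₀(3.480e+07) = 75.42 dB.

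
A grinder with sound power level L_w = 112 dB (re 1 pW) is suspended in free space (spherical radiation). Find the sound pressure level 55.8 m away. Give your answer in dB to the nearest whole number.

66 dB

L_p = L_w − 10·log₁₀(4π·r²) with r = 55.8 m.
4π·r² = 3.913e+04 m², 10·log₁₀ of that is 45.925 dB.
L_p = 112 − 45.925 = 66.08 dB.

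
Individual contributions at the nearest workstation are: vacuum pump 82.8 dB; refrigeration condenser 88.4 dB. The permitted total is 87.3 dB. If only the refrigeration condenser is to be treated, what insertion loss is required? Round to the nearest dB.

3 dB

Fixed contribution from the other source: Σ 10^(L/10) = 10^(82.8/10) = 1.905e+08 (82.80 dB).
The limit corresponds to 10^(87.3/10) = 5.370e+08; subtracting the fixed part leaves 3.465e+08 for the refrigeration condenser, i.e. 85.40 dB.
Required insertion loss = 88.4 − 85.40 = 3.00 dB.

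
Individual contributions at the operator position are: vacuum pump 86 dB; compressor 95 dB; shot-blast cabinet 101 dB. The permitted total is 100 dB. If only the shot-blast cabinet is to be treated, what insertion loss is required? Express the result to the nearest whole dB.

3 dB

Everything except the shot-blast cabinet sums to 10^(86/10) + 10^(95/10) = 3.560e+09 in linear terms, 95.51 dB.
To meet 100 dB overall, the treated shot-blast cabinet may contribute at most 10^(100/10) − 3.560e+09 = 6.440e+09, i.e. 98.09 dB.
So the shot-blast cabinet must be reduced from 101 to 98.09 dB: IL = 2.91 dB.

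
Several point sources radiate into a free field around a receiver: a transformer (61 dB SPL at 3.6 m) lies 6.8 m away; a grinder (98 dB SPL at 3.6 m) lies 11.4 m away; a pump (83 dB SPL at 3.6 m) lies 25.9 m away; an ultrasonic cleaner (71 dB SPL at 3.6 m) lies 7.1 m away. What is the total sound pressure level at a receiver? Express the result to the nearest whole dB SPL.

88 dB SPL

Propagate each source to the receiver with L = L_ref − 20·log₁₀(r/r_ref), then add intensities.
transformer: 61 − 20·log₁₀(6.8/3.6) = 61 − 5.52 = 55.48 dB SPL.
grinder: 98 − 20·log₁₀(11.4/3.6) = 98 − 10.01 = 87.99 dB SPL.
pump: 83 − 20·log₁₀(25.9/3.6) = 83 − 17.14 = 65.86 dB SPL.
ultrasonic cleaner: 71 − 20·log₁₀(7.1/3.6) = 71 − 5.90 = 65.10 dB SPL.
Σ 10^(L/10) = 6.367e+08 → L_total = 10·log₁₀(6.367e+08) = 88.04 dB SPL.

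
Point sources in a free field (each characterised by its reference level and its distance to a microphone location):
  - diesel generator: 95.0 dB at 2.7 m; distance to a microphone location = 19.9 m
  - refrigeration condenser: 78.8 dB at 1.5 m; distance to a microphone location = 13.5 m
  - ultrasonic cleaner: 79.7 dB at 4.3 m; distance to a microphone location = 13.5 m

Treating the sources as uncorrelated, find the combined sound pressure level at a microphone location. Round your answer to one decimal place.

First find each source's level at the receiver (point-source: −20·log₁₀(r/r_ref)), then combine on an intensity basis.
diesel generator: 95.0 − 20·log₁₀(19.9/2.7) = 95.0 − 17.35 = 77.65 dB.
refrigeration condenser: 78.8 − 20·log₁₀(13.5/1.5) = 78.8 − 19.08 = 59.72 dB.
ultrasonic cleaner: 79.7 − 20·log₁₀(13.5/4.3) = 79.7 − 9.94 = 69.76 dB.
Σ 10^(L/10) = 6.862e+07 → L_total = 10·log₁₀(6.862e+07) = 78.36 dB.

78.4 dB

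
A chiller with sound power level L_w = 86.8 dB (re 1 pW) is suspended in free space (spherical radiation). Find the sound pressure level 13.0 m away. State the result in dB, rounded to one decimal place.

The power spreads over a sphere of area 4π·r², so L_p = L_w − 10·log₁₀(4π·r²).
4π·r² = 2124 m², 10·log₁₀ of that is 33.271 dB.
L_p = 86.8 − 33.271 = 53.53 dB.

53.5 dB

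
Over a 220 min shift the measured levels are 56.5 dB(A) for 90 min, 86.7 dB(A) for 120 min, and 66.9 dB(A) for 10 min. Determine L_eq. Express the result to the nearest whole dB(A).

Weight each interval's intensity by its duration and average over T = 220 min:
Σ tᵢ·10^(Lᵢ/10) = 90·10^(56.5/10) + 120·10^(86.7/10) + 10·10^(66.9/10) = 5.622e+10.
L_eq = 10·log₁₀(5.622e+10/220) = 84.07 dB(A).

84 dB(A)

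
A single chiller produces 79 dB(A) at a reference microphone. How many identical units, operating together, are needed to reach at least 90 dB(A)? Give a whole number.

13

N identical sources give L₁ + 10·log₁₀ N, so require 10·log₁₀ N ≥ 90 − 79 = 11.0 dB.
N ≥ 10^(11.0/10) = 12.589, so N = 13.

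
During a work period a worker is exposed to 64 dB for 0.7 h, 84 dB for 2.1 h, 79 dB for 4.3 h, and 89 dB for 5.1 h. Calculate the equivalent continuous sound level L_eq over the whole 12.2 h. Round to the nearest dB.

86 dB

The energy average is taken in the linear domain: L_eq = 10·log₁₀[(Σ tᵢ·10^(Lᵢ/10))/T], T = 12.2 h.
Σ tᵢ·10^(Lᵢ/10) = 0.7·10^(64/10) + 2.1·10^(84/10) + 4.3·10^(79/10) + 5.1·10^(89/10) = 4.922e+09.
L_eq = 10·log₁₀(4.922e+09/12.2) = 86.06 dB.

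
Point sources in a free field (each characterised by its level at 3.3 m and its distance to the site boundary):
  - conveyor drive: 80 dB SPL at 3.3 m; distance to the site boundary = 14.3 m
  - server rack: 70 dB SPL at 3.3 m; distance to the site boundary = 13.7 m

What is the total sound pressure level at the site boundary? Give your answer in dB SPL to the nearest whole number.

68 dB SPL

Propagate each source to the receiver with L = L_ref − 20·log₁₀(r/r_ref), then add intensities.
conveyor drive: 80 − 20·log₁₀(14.3/3.3) = 80 − 12.74 = 67.26 dB SPL.
server rack: 70 − 20·log₁₀(13.7/3.3) = 70 − 12.36 = 57.64 dB SPL.
Σ 10^(L/10) = 5.906e+06 → L_total = 10·log₁₀(5.906e+06) = 67.71 dB SPL.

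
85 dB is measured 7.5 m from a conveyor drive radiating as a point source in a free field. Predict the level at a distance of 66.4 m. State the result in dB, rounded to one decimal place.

66.1 dB

For a point source, L₂ = L₁ − 20·log₁₀(r₂/r₁).
L₂ = 85 − 20·log₁₀(66.4/7.5) = 85 − 18.942 = 66.06 dB.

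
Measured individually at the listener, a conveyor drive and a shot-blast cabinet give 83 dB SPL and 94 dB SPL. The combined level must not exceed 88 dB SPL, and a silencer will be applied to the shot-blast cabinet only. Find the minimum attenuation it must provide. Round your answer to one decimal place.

7.7 dB

The untreated sources together contribute 10^(83/10) = 1.995e+08, i.e. 83.00 dB SPL.
The limit corresponds to 10^(88/10) = 6.310e+08; subtracting the fixed part leaves 4.314e+08 for the shot-blast cabinet, i.e. 86.35 dB SPL.
Required insertion loss = 94 − 86.35 = 7.65 dB.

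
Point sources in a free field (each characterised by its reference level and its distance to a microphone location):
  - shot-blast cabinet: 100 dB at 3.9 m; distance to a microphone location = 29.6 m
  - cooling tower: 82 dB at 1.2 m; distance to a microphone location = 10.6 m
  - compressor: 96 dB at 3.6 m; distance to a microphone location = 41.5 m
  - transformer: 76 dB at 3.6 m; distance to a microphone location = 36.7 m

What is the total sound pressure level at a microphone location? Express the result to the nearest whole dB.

83 dB

Propagate each source to the receiver with L = L_ref − 20·log₁₀(r/r_ref), then add intensities.
shot-blast cabinet: 100 − 20·log₁₀(29.6/3.9) = 100 − 17.60 = 82.40 dB.
cooling tower: 82 − 20·log₁₀(10.6/1.2) = 82 − 18.92 = 63.08 dB.
compressor: 96 − 20·log₁₀(41.5/3.6) = 96 − 21.23 = 74.77 dB.
transformer: 76 − 20·log₁₀(36.7/3.6) = 76 − 20.17 = 55.83 dB.
Σ 10^(L/10) = 2.060e+08 → L_total = 10·log₁₀(2.060e+08) = 83.14 dB.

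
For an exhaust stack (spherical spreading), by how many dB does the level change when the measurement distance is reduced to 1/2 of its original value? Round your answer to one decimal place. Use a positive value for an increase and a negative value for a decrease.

A point source loses 6 dB per doubling of distance; generally ΔL = −20·log₁₀(r₂/r₁).
ΔL = −20·log₁₀(0.5) = +6.02 dB.

+6.0 dB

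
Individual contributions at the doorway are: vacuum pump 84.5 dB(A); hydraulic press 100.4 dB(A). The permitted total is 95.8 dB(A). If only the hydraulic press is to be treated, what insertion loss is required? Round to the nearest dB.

Fixed contribution from the other source: Σ 10^(L/10) = 10^(84.5/10) = 2.818e+08 (84.50 dB(A)).
The limit corresponds to 10^(95.8/10) = 3.802e+09; subtracting the fixed part leaves 3.520e+09 for the hydraulic press, i.e. 95.47 dB(A).
So the hydraulic press must be reduced from 100.4 to 95.47 dB(A): IL = 4.93 dB.

5 dB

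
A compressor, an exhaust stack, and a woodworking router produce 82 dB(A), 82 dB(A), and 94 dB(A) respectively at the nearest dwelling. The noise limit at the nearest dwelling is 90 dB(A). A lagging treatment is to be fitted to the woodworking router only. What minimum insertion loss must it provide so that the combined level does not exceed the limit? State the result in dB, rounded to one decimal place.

Everything except the woodworking router sums to 10^(82/10) + 10^(82/10) = 3.170e+08 in linear terms, 85.01 dB(A).
The limit corresponds to 10^(90/10) = 1.000e+09; subtracting the fixed part leaves 6.830e+08 for the woodworking router, i.e. 88.34 dB(A).
So the woodworking router must be reduced from 94 to 88.34 dB(A): IL = 5.66 dB.

5.7 dB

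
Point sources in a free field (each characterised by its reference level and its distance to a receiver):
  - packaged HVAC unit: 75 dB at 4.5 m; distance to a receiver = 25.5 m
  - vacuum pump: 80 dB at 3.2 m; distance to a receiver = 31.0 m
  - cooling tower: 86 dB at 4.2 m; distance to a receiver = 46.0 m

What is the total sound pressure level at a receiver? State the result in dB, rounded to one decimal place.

67.3 dB

Apply inverse-square spreading to bring every level to the receiver, then sum 10^(L/10).
packaged HVAC unit: 75 − 20·log₁₀(25.5/4.5) = 75 − 15.07 = 59.93 dB.
vacuum pump: 80 − 20·log₁₀(31.0/3.2) = 80 − 19.72 = 60.28 dB.
cooling tower: 86 − 20·log₁₀(46.0/4.2) = 86 − 20.79 = 65.21 dB.
Σ 10^(L/10) = 5.369e+06 → L_total = 10·log₁₀(5.369e+06) = 67.30 dB.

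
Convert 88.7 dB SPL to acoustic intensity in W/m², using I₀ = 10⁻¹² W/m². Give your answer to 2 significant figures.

I = I₀·10^(L/10) = 10⁻¹² × 10^(88.7/10) = 10^(-3.130).

0.00074 W/m²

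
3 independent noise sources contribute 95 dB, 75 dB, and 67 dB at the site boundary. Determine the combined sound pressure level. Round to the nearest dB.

Incoherent sources combine by intensity addition: L_total = 10·log₁₀(Σ 10^(L_i/10)).
Σ 10^(L/10) = 10^(95/10) + 10^(75/10) + 10^(67/10) = 3.199e+09.
L_total = 10·log₁₀(3.199e+09) = 95.05 dB.

95 dB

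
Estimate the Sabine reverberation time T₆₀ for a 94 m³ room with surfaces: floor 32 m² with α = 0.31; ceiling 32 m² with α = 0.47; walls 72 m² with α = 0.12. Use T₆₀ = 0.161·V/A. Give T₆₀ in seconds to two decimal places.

0.45 s

Total absorption A = 32·0.31 + 32·0.47 + 72·0.12 = 33.60 m² sabins.
T₆₀ = 0.161·V/A = 0.161·94/33.60 = 0.450 s.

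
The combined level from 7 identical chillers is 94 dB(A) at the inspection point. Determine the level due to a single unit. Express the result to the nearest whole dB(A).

86 dB(A)

For N identical incoherent sources L_total = L₁ + 10·log₁₀ N, so L₁ = 94 − 10·log₁₀(7) = 94 − 8.451.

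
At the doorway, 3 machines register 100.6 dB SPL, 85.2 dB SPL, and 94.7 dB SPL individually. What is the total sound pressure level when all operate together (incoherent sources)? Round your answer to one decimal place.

101.7 dB SPL

Incoherent sources combine by intensity addition: L_total = 10·log₁₀(Σ 10^(L_i/10)).
Σ 10^(L/10) = 10^(100.6/10) + 10^(85.2/10) + 10^(94.7/10) = 1.476e+10.
L_total = 10·log₁₀(1.476e+10) = 101.69 dB SPL.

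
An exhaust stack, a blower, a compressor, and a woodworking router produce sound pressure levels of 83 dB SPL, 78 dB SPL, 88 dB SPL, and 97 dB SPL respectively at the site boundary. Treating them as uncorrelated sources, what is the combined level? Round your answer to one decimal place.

97.7 dB SPL

Incoherent sources combine by intensity addition: L_total = 10·log₁₀(Σ 10^(L_i/10)).
Σ 10^(L/10) = 10^(83/10) + 10^(78/10) + 10^(88/10) + 10^(97/10) = 5.905e+09.
L_total = 10·log₁₀(5.905e+09) = 97.71 dB SPL.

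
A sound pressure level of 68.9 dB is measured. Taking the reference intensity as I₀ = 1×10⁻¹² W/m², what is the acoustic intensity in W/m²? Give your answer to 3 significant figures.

7.76e-06 W/m²

I = I₀·10^(L/10) = 10⁻¹² × 10^(68.9/10) = 10^(-5.110).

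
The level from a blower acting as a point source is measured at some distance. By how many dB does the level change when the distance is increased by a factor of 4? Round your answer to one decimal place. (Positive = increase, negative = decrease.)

-12.0 dB

A point source loses 6 dB per doubling of distance; generally ΔL = −20·log₁₀(r₂/r₁).
ΔL = −20·log₁₀(4) = -12.04 dB.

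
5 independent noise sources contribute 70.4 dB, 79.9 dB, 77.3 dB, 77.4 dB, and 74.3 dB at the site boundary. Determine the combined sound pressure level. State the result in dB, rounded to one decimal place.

83.9 dB

For uncorrelated sources the intensities add, so convert each level to linear form, sum, and take 10·log₁₀ of the total.
Σ 10^(L/10) = 10^(70.4/10) + 10^(79.9/10) + 10^(77.3/10) + 10^(77.4/10) + 10^(74.3/10) = 2.443e+08.
L_total = 10·log₁₀(2.443e+08) = 83.88 dB.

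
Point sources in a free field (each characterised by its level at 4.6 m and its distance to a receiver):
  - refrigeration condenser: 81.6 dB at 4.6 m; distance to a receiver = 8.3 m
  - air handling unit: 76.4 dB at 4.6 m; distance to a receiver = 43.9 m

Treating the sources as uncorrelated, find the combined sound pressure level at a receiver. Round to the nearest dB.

First find each source's level at the receiver (point-source: −20·log₁₀(r/r_ref)), then combine on an intensity basis.
refrigeration condenser: 81.6 − 20·log₁₀(8.3/4.6) = 81.6 − 5.13 = 76.47 dB.
air handling unit: 76.4 − 20·log₁₀(43.9/4.6) = 76.4 − 19.59 = 56.81 dB.
Σ 10^(L/10) = 4.488e+07 → L_total = 10·log₁₀(4.488e+07) = 76.52 dB.

77 dB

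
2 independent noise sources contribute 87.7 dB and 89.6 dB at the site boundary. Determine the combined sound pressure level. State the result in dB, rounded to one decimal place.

91.8 dB

For uncorrelated sources the intensities add, so convert each level to linear form, sum, and take 10·log₁₀ of the total.
Σ 10^(L/10) = 10^(87.7/10) + 10^(89.6/10) = 1.501e+09.
L_total = 10·log₁₀(1.501e+09) = 91.76 dB.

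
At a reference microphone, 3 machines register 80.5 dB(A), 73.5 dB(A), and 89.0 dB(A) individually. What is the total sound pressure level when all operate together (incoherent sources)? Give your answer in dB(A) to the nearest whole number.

Incoherent sources combine by intensity addition: L_total = 10·log₁₀(Σ 10^(L_i/10)).
Σ 10^(L/10) = 10^(80.5/10) + 10^(73.5/10) + 10^(89.0/10) = 9.289e+08.
L_total = 10·log₁₀(9.289e+08) = 89.68 dB(A).

90 dB(A)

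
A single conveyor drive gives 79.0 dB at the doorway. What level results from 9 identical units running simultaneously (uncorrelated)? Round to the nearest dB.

N identical incoherent sources raise the level by 10·log₁₀ N.
L_total = 79.0 + 10·log₁₀(9) = 79.0 + 9.542 = 88.54 dB.

89 dB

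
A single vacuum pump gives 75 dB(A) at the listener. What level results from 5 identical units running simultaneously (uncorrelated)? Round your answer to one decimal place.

N identical incoherent sources raise the level by 10·log₁₀ N.
L_total = 75 + 10·log₁₀(5) = 75 + 6.990 = 81.99 dB(A).

82.0 dB(A)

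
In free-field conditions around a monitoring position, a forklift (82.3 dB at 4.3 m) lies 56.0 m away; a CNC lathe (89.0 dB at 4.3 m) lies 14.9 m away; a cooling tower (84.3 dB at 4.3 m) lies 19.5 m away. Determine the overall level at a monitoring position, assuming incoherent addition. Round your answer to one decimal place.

79.0 dB

First find each source's level at the receiver (point-source: −20·log₁₀(r/r_ref)), then combine on an intensity basis.
forklift: 82.3 − 20·log₁₀(56.0/4.3) = 82.3 − 22.29 = 60.01 dB.
CNC lathe: 89.0 − 20·log₁₀(14.9/4.3) = 89.0 − 10.79 = 78.21 dB.
cooling tower: 84.3 − 20·log₁₀(19.5/4.3) = 84.3 − 13.13 = 71.17 dB.
Σ 10^(L/10) = 8.024e+07 → L_total = 10·log₁₀(8.024e+07) = 79.04 dB.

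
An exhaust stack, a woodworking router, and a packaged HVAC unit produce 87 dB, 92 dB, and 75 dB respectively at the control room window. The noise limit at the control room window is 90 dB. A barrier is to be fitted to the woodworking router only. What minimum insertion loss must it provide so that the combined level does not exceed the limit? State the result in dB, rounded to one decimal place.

Everything except the woodworking router sums to 10^(87/10) + 10^(75/10) = 5.328e+08 in linear terms, 87.27 dB.
To meet 90 dB overall, the treated woodworking router may contribute at most 10^(90/10) − 5.328e+08 = 4.672e+08, i.e. 86.69 dB.
So the woodworking router must be reduced from 92 to 86.69 dB: IL = 5.31 dB.

5.3 dB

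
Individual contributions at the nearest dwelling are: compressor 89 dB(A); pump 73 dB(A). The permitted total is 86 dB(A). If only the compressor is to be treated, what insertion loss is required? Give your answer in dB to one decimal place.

3.2 dB

Fixed contribution from the other source: Σ 10^(L/10) = 10^(73/10) = 1.995e+07 (73.00 dB(A)).
The limit corresponds to 10^(86/10) = 3.981e+08; subtracting the fixed part leaves 3.782e+08 for the compressor, i.e. 85.78 dB(A).
Required insertion loss = 89 − 85.78 = 3.22 dB.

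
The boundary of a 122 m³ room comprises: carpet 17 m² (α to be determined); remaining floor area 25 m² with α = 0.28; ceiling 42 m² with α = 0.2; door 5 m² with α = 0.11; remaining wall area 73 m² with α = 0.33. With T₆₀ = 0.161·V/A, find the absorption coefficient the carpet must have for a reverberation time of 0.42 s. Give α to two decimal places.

0.40

A = 0.161·V/T₆₀ = 0.161·122/0.42 = 46.77 m² sabins.
Absorption from the other surfaces = 25·0.28 + 42·0.2 + 5·0.11 + 73·0.33 = 40.04 m², so the carpet must supply 6.73 m² over 17 m².
α = 6.73/17 = 0.396.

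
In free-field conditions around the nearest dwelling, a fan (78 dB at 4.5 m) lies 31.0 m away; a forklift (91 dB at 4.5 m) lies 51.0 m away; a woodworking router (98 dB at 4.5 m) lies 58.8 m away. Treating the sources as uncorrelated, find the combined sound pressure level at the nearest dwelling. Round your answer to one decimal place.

76.8 dB

Propagate each source to the receiver with L = L_ref − 20·log₁₀(r/r_ref), then add intensities.
fan: 78 − 20·log₁₀(31.0/4.5) = 78 − 16.76 = 61.24 dB.
forklift: 91 − 20·log₁₀(51.0/4.5) = 91 − 21.09 = 69.91 dB.
woodworking router: 98 − 20·log₁₀(58.8/4.5) = 98 − 22.32 = 75.68 dB.
Σ 10^(L/10) = 4.809e+07 → L_total = 10·log₁₀(4.809e+07) = 76.82 dB.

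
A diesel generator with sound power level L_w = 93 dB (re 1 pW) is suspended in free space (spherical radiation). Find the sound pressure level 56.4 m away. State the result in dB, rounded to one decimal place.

L_p = L_w − 10·log₁₀(4π·r²) with r = 56.4 m.
4π·r² = 3.997e+04 m², 10·log₁₀ of that is 46.018 dB.
L_p = 93 − 46.018 = 46.98 dB.

47.0 dB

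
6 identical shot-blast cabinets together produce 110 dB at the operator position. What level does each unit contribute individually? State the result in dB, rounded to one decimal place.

6 equal contributions raise the level by 10·log₁₀ 6 = 7.782 dB, so each unit alone gives 110 − 7.782.

102.2 dB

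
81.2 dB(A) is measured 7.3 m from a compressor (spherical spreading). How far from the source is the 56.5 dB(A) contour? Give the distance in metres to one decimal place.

Point-source spreading drops the level by 20·log₁₀(r₂/r₁); inverting, r₂/r₁ = 10^(ΔL/20).
r₂ = 7.3·10^((81.2−56.5)/20) = 7.3·10^(24.7/20) = 125.41 m.

125.4 m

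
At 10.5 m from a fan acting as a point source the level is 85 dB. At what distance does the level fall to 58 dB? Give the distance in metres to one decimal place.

For a point source L₁ − L₂ = 20·log₁₀(r₂/r₁), so r₂ = r₁·10^((L₁−L₂)/20).
r₂ = 10.5·10^((85−58)/20) = 10.5·10^(27.0/20) = 235.07 m.

235.1 m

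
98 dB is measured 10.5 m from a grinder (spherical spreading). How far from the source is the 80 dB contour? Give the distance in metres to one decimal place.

83.4 m

Point-source spreading drops the level by 20·log₁₀(r₂/r₁); inverting, r₂/r₁ = 10^(ΔL/20).
r₂ = 10.5·10^((98−80)/20) = 10.5·10^(18.0/20) = 83.40 m.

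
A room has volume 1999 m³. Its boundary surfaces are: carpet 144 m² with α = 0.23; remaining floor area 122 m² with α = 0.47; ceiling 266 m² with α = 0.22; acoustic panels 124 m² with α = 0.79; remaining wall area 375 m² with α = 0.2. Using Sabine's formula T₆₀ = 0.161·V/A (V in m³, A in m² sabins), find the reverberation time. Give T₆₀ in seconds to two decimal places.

Summing Sᵢαᵢ: 144·0.23 + 122·0.47 + 266·0.22 + 124·0.79 + 375·0.2 = 321.94 m².
T₆₀ = 0.161·V/A = 0.161·1999/321.94 = 1.000 s.

1.00 s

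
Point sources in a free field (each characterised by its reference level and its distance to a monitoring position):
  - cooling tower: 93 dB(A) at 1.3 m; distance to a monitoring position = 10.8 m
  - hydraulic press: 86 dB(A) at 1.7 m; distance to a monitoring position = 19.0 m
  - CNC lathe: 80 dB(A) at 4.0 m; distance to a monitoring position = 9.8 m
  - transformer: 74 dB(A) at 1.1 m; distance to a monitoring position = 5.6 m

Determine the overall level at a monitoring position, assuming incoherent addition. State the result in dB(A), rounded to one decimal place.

Propagate each source to the receiver with L = L_ref − 20·log₁₀(r/r_ref), then add intensities.
cooling tower: 93 − 20·log₁₀(10.8/1.3) = 93 − 18.39 = 74.61 dB(A).
hydraulic press: 86 − 20·log₁₀(19.0/1.7) = 86 − 20.97 = 65.03 dB(A).
CNC lathe: 80 − 20·log₁₀(9.8/4.0) = 80 − 7.78 = 72.22 dB(A).
transformer: 74 − 20·log₁₀(5.6/1.1) = 74 − 14.14 = 59.86 dB(A).
Σ 10^(L/10) = 4.973e+07 → L_total = 10·log₁₀(4.973e+07) = 76.97 dB(A).

77.0 dB(A)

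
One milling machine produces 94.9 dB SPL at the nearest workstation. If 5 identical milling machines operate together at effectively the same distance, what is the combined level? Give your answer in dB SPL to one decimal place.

101.9 dB SPL

N identical incoherent sources raise the level by 10·log₁₀ N.
L_total = 94.9 + 10·log₁₀(5) = 94.9 + 6.990 = 101.89 dB SPL.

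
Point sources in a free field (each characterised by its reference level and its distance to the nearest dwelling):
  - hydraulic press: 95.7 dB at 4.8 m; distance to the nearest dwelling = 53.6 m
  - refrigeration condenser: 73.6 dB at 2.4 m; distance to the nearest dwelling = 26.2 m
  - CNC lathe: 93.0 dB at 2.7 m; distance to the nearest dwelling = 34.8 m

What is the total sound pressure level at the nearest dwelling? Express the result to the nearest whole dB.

Propagate each source to the receiver with L = L_ref − 20·log₁₀(r/r_ref), then add intensities.
hydraulic press: 95.7 − 20·log₁₀(53.6/4.8) = 95.7 − 20.96 = 74.74 dB.
refrigeration condenser: 73.6 − 20·log₁₀(26.2/2.4) = 73.6 − 20.76 = 52.84 dB.
CNC lathe: 93.0 − 20·log₁₀(34.8/2.7) = 93.0 − 22.20 = 70.80 dB.
Σ 10^(L/10) = 4.200e+07 → L_total = 10·log₁₀(4.200e+07) = 76.23 dB.

76 dB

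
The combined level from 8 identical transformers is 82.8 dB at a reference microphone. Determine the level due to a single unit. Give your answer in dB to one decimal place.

For N identical incoherent sources L_total = L₁ + 10·log₁₀ N, so L₁ = 82.8 − 10·log₁₀(8) = 82.8 − 9.031.

73.8 dB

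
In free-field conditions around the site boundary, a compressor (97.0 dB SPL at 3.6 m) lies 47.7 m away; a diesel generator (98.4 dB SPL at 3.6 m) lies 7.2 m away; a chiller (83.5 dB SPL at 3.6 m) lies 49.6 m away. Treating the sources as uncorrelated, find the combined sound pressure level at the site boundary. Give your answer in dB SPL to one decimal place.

Propagate each source to the receiver with L = L_ref − 20·log₁₀(r/r_ref), then add intensities.
compressor: 97.0 − 20·log₁₀(47.7/3.6) = 97.0 − 22.44 = 74.56 dB SPL.
diesel generator: 98.4 − 20·log₁₀(7.2/3.6) = 98.4 − 6.02 = 92.38 dB SPL.
chiller: 83.5 − 20·log₁₀(49.6/3.6) = 83.5 − 22.78 = 60.72 dB SPL.
Σ 10^(L/10) = 1.759e+09 → L_total = 10·log₁₀(1.759e+09) = 92.45 dB SPL.

92.5 dB SPL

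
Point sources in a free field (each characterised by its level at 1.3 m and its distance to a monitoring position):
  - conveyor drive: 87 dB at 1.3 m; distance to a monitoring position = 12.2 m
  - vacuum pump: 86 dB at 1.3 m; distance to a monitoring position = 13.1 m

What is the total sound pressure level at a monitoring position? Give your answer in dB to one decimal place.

69.8 dB

Propagate each source to the receiver with L = L_ref − 20·log₁₀(r/r_ref), then add intensities.
conveyor drive: 87 − 20·log₁₀(12.2/1.3) = 87 − 19.45 = 67.55 dB.
vacuum pump: 86 − 20·log₁₀(13.1/1.3) = 86 − 20.07 = 65.93 dB.
Σ 10^(L/10) = 9.611e+06 → L_total = 10·log₁₀(9.611e+06) = 69.83 dB.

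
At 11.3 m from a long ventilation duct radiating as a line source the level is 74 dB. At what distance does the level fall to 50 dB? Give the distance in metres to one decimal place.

2838.4 m

Line-source spreading drops the level by 10·log₁₀(r₂/r₁); inverting, r₂/r₁ = 10^(ΔL/10).
r₂ = 11.3·10^((74−50)/10) = 11.3·10^(24.0/10) = 2838.43 m.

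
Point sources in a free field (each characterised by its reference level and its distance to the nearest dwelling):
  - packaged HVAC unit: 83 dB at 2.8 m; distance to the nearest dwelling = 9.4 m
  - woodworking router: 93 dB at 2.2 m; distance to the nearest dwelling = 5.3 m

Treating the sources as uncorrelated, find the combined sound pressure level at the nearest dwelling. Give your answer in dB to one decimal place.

Propagate each source to the receiver with L = L_ref − 20·log₁₀(r/r_ref), then add intensities.
packaged HVAC unit: 83 − 20·log₁₀(9.4/2.8) = 83 − 10.52 = 72.48 dB.
woodworking router: 93 − 20·log₁₀(5.3/2.2) = 93 − 7.64 = 85.36 dB.
Σ 10^(L/10) = 3.615e+08 → L_total = 10·log₁₀(3.615e+08) = 85.58 dB.

85.6 dB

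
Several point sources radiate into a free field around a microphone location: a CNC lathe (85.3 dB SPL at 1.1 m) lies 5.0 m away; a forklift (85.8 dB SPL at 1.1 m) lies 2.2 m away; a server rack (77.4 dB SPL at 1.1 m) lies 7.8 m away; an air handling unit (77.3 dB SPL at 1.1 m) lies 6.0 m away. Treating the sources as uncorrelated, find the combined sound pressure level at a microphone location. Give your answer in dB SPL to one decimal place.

Apply inverse-square spreading to bring every level to the receiver, then sum 10^(L/10).
CNC lathe: 85.3 − 20·log₁₀(5.0/1.1) = 85.3 − 13.15 = 72.15 dB SPL.
forklift: 85.8 − 20·log₁₀(2.2/1.1) = 85.8 − 6.02 = 79.78 dB SPL.
server rack: 77.4 − 20·log₁₀(7.8/1.1) = 77.4 − 17.01 = 60.39 dB SPL.
air handling unit: 77.3 − 20·log₁₀(6.0/1.1) = 77.3 − 14.74 = 62.56 dB SPL.
Σ 10^(L/10) = 1.143e+08 → L_total = 10·log₁₀(1.143e+08) = 80.58 dB SPL.

80.6 dB SPL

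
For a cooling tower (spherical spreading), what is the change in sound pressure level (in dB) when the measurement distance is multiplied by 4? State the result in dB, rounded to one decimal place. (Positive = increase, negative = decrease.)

Point-source spreading: ΔL = −20·log₁₀(r₂/r₁).
ΔL = −20·log₁₀(4) = -12.04 dB.

-12.0 dB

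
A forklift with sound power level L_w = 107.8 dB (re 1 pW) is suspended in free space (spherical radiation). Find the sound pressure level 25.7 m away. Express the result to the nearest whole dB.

The power spreads over a sphere of area 4π·r², so L_p = L_w − 10·log₁₀(4π·r²).
4π·r² = 8300 m², 10·log₁₀ of that is 39.191 dB.
L_p = 107.8 − 39.191 = 68.61 dB.

69 dB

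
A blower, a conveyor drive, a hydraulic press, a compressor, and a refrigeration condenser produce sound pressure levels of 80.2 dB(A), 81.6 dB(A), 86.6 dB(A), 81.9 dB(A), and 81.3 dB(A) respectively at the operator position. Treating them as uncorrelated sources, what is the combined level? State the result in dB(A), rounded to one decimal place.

Incoherent sources combine by intensity addition: L_total = 10·log₁₀(Σ 10^(L_i/10)).
Σ 10^(L/10) = 10^(80.2/10) + 10^(81.6/10) + 10^(86.6/10) + 10^(81.9/10) + 10^(81.3/10) = 9.961e+08.
L_total = 10·log₁₀(9.961e+08) = 89.98 dB(A).

90.0 dB(A)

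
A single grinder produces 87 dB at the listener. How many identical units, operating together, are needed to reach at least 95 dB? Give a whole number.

Need L₁ + 10·log₁₀ N ≥ 95, i.e. log₁₀ N ≥ 0.80.
N ≥ 10^(8.0/10) = 6.310, so N = 7.

7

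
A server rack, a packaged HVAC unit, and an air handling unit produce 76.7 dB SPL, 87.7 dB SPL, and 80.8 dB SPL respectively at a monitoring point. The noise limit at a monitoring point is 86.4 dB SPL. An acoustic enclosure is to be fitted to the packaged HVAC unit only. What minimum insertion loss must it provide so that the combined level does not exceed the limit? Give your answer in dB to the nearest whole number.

3 dB

Fixed contribution from the other sources: Σ 10^(L/10) = 10^(76.7/10) + 10^(80.8/10) = 1.670e+08 (82.23 dB SPL).
To meet 86.4 dB SPL overall, the treated packaged HVAC unit may contribute at most 10^(86.4/10) − 1.670e+08 = 2.695e+08, i.e. 84.31 dB SPL.
So the packaged HVAC unit must be reduced from 87.7 to 84.31 dB SPL: IL = 3.39 dB.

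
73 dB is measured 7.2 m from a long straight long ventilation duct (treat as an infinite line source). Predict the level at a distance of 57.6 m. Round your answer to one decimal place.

64.0 dB

Cylindrical spreading from a line source gives a 10·log₁₀(r₂/r₁) drop.
L₂ = 73 − 10·log₁₀(57.6/7.2) = 73 − 9.031 = 63.97 dB.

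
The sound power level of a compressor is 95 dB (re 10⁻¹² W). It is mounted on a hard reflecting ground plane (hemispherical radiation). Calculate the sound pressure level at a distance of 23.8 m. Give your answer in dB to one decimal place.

59.5 dB

L_p = L_w − 10·log₁₀(2π·r²) with r = 23.8 m.
2π·r² = 3559 m², 10·log₁₀ of that is 35.513 dB.
L_p = 95 − 35.513 = 59.49 dB.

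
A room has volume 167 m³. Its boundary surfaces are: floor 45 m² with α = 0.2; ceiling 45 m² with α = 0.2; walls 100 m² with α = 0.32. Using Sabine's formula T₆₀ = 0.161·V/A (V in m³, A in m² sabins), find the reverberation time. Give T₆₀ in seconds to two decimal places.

0.54 s

Total absorption A = 45·0.2 + 45·0.2 + 100·0.32 = 50.00 m² sabins.
T₆₀ = 0.161 × 167 / 50.00 = 0.538 s.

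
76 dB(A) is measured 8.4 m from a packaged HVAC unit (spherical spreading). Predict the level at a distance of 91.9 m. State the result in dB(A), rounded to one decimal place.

55.2 dB(A)

For a point source, L₂ = L₁ − 20·log₁₀(r₂/r₁).
L₂ = 76 − 20·log₁₀(91.9/8.4) = 76 − 20.781 = 55.22 dB(A).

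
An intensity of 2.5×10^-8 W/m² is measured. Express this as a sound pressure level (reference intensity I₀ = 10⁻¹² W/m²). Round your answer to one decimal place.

Dividing by I₀ shifts the exponent by 12: I/I₀ = 2.5×10^4.
L = 10·(0.3979 + 4) = 43.98 dB.

44.0 dB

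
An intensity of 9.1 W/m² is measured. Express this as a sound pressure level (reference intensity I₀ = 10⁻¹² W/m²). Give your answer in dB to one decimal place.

129.6 dB

L = 10·log₁₀(I/I₀) = 10·log₁₀(9.1/10⁻¹²) = 10·log₁₀(9.1×10^12).
L = 10·(0.9590 + 12) = 129.59 dB.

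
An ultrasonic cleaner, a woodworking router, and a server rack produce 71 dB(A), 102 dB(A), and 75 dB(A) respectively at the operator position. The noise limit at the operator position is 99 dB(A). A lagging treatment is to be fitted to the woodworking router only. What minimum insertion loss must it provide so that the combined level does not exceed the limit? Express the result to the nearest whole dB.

3 dB

Fixed contribution from the other sources: Σ 10^(L/10) = 10^(71/10) + 10^(75/10) = 4.421e+07 (76.46 dB(A)).
The limit corresponds to 10^(99/10) = 7.943e+09; subtracting the fixed part leaves 7.899e+09 for the woodworking router, i.e. 98.98 dB(A).
Required insertion loss = 102 − 98.98 = 3.02 dB.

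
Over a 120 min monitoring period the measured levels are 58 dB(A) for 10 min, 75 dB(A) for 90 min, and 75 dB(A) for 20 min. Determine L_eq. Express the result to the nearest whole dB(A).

75 dB(A)

L_eq = 10·log₁₀[(1/T)·Σ tᵢ·10^(Lᵢ/10)] with T = 120 min.
Σ tᵢ·10^(Lᵢ/10) = 10·10^(58/10) + 90·10^(75/10) + 20·10^(75/10) = 3.485e+09.
L_eq = 10·log₁₀(3.485e+09/120) = 74.63 dB(A).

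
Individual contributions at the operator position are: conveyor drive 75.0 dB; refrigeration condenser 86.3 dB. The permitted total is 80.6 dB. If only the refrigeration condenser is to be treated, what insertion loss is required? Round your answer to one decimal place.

Fixed contribution from the other source: Σ 10^(L/10) = 10^(75.0/10) = 3.162e+07 (75.00 dB).
To meet 80.6 dB overall, the treated refrigeration condenser may contribute at most 10^(80.6/10) − 3.162e+07 = 8.319e+07, i.e. 79.20 dB.
So the refrigeration condenser must be reduced from 86.3 to 79.20 dB: IL = 7.10 dB.

7.1 dB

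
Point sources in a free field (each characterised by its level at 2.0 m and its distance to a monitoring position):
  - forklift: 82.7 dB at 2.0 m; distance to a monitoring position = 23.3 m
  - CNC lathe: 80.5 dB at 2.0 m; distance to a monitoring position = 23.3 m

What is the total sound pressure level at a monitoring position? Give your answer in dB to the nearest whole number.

63 dB

Apply inverse-square spreading to bring every level to the receiver, then sum 10^(L/10).
forklift: 82.7 − 20·log₁₀(23.3/2.0) = 82.7 − 21.33 = 61.37 dB.
CNC lathe: 80.5 − 20·log₁₀(23.3/2.0) = 80.5 − 21.33 = 59.17 dB.
Σ 10^(L/10) = 2.199e+06 → L_total = 10·log₁₀(2.199e+06) = 63.42 dB.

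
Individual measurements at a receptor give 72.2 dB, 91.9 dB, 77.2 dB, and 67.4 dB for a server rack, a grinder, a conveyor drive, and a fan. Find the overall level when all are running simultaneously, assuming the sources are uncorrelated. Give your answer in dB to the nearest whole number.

Incoherent sources combine by intensity addition: L_total = 10·log₁₀(Σ 10^(L_i/10)).
Σ 10^(L/10) = 10^(72.2/10) + 10^(91.9/10) + 10^(77.2/10) + 10^(67.4/10) = 1.623e+09.
L_total = 10·log₁₀(1.623e+09) = 92.10 dB.

92 dB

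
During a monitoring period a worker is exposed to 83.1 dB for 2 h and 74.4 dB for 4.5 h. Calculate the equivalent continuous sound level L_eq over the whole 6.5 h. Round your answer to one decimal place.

Weight each interval's intensity by its duration and average over T = 6.5 h:
Σ tᵢ·10^(Lᵢ/10) = 2·10^(83.1/10) + 4.5·10^(74.4/10) = 5.323e+08.
L_eq = 10·log₁₀(5.323e+08/6.5) = 79.13 dB.

79.1 dB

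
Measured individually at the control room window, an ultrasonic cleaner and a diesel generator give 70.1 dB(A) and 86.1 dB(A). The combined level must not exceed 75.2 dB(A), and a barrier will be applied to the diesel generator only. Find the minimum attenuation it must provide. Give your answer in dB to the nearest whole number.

Everything except the diesel generator sums to 10^(70.1/10) = 1.023e+07 in linear terms, 70.10 dB(A).
To meet 75.2 dB(A) overall, the treated diesel generator may contribute at most 10^(75.2/10) − 1.023e+07 = 2.288e+07, i.e. 73.59 dB(A).
So the diesel generator must be reduced from 86.1 to 73.59 dB(A): IL = 12.51 dB.

13 dB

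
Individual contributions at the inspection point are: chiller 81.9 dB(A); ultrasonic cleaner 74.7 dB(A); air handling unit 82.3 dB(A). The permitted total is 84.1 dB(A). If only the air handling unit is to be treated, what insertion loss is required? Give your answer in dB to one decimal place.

Everything except the air handling unit sums to 10^(81.9/10) + 10^(74.7/10) = 1.844e+08 in linear terms, 82.66 dB(A).
To meet 84.1 dB(A) overall, the treated air handling unit may contribute at most 10^(84.1/10) − 1.844e+08 = 7.265e+07, i.e. 78.61 dB(A).
Required insertion loss = 82.3 − 78.61 = 3.69 dB.

3.7 dB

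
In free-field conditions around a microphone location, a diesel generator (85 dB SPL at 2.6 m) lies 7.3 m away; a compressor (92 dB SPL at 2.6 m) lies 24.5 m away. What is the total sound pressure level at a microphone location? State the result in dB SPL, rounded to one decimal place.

77.6 dB SPL

Propagate each source to the receiver with L = L_ref − 20·log₁₀(r/r_ref), then add intensities.
diesel generator: 85 − 20·log₁₀(7.3/2.6) = 85 − 8.97 = 76.03 dB SPL.
compressor: 92 − 20·log₁₀(24.5/2.6) = 92 − 19.48 = 72.52 dB SPL.
Σ 10^(L/10) = 5.796e+07 → L_total = 10·log₁₀(5.796e+07) = 77.63 dB SPL.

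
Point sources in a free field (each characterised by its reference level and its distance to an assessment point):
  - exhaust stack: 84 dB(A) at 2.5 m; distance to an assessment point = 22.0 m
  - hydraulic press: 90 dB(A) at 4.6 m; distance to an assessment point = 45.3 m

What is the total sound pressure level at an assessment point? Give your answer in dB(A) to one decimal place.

First find each source's level at the receiver (point-source: −20·log₁₀(r/r_ref)), then combine on an intensity basis.
exhaust stack: 84 − 20·log₁₀(22.0/2.5) = 84 − 18.89 = 65.11 dB(A).
hydraulic press: 90 − 20·log₁₀(45.3/4.6) = 90 − 19.87 = 70.13 dB(A).
Σ 10^(L/10) = 1.356e+07 → L_total = 10·log₁₀(1.356e+07) = 71.32 dB(A).

71.3 dB(A)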